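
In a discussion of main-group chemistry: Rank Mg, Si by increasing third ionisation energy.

Consider each +2 ion: Mg²⁺ is the bare [Ne] core; Si²⁺ still has 2 valence electrons.
Breaking into a closed-shell core is much more expensive than removing a leftover valence electron — Mg has the largest IE_3 here.
Approximate IE_3 values (kJ/mol): Mg 7733, Si 3232.
So the third ionization energies run Si < Mg.

Si, Mg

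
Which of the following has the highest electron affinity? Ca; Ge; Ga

Ca is in period 4, group 2; Ga is in period 4, group 13; Ge is in period 4, group 14.
Electron affinity generally becomes more exothermic across a period toward the halogens and less exothermic down a group.
All lie in period 4, so electron affinity increases left to right.
The highest electron affinity among these belongs to Ge.

Ge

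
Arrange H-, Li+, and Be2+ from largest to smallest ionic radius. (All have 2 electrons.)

H- > Li+ > Be2+

All of these have 2 electrons, so size is governed by nuclear charge alone: the more protons, the stronger the pull on the same electron cloud, and the smaller the ion.
Nuclear charges: Be2+ (Z=4), Li+ (Z=3), H- (Z=1).
Largest to smallest: H- > Li+ > Be2+.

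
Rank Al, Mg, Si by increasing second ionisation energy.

IE_2 is the cost of taking one more electron from the +1 cation: Al⁺ still has 2 valence electrons; Mg⁺ still has 1 valence electron; Si⁺ still has 3 valence electrons.
All are still removing valence electrons, so compare the +1 ions as you would atoms: IE_2 generally rises across a period (higher Z_eff) and falls down a group (larger shell), subject to the usual subshell exceptions.
Valence configurations: Al⁺ [Ne]3s², Mg⁺ [Ne]3s¹, Si⁺ [Ne]3s²3p¹.
Si⁺ loses a lone 3p electron whereas Al⁺ must break into a filled 3s² pair, so IE_2(Al) > IE_2(Si) even though Si has the higher nuclear charge.
The numbers (kJ/mol): Al 1817, Mg 1451, Si 1577.
Overall IE_2 order: Mg < Si < Al.

Mg < Si < Al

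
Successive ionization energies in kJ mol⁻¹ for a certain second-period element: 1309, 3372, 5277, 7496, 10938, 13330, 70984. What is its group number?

Group 16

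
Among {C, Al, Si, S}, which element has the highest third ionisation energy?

C

After 2 electrons have been removed, what remains? C²⁺ still has 2 valence electrons; Al²⁺ still has 1 valence electron; Si²⁺ still has 2 valence electrons; S²⁺ still has 4 valence electrons.
All are still removing valence electrons, so compare the +2 ions as you would atoms: IE_3 generally rises across a period (higher Z_eff) and falls down a group (larger shell), subject to the usual subshell exceptions.
Valence configurations: C²⁺ [He]2s², Al²⁺ [Ne]3s¹, Si²⁺ [Ne]3s², S²⁺ [Ne]3s²3p².
Approximate IE_3 values (kJ/mol): C 4620, Al 2745, Si 3232, S 3357.
Overall IE_3 order: Al < Si < S < C.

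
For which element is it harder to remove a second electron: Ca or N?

N

Consider each +1 ion: Ca⁺ still has 1 valence electron; N⁺ still has 4 valence electrons.
All are still removing valence electrons, so compare the +1 ions as you would atoms: IE_2 generally rises across a period (higher Z_eff) and falls down a group (larger shell), subject to the usual subshell exceptions.
Valence configurations: Ca⁺ [Ar]4s¹, N⁺ [He]2s²2p².
Tabulated IE_2 (kJ/mol): Ca 1145, N 2856.
Overall IE_2 order: Ca < N.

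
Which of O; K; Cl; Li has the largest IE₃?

Li

After 2 electrons have been removed, what remains? O²⁺ still has 4 valence electrons; K²⁺ is already 1 electron into the core; Cl²⁺ still has 5 valence electrons; Li²⁺ is already 1 electron into the core.
Usually core removal costs more than valence removal, but here the competition is close: a tightly held n=2 valence electron can cost more to remove than an n=3 core electron, so the actual values have to decide it.
Valence configurations: O²⁺ [He]2s²2p², Cl²⁺ [Ne]3s²3p³.
Tabulated IE_3 (kJ/mol): O 5300, K 4420, Cl 3822, Li 11815.
Overall IE_3 order: Cl < K < O < Li.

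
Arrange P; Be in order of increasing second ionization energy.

Be < P

After 1 electron has been removed, what remains? P⁺ still has 4 valence electrons; Be⁺ still has 1 valence electron.
All are still removing valence electrons, so compare the +1 ions as you would atoms: IE_2 generally rises across a period (higher Z_eff) and falls down a group (larger shell), subject to the usual subshell exceptions.
Valence configurations: P⁺ [Ne]3s²3p², Be⁺ [He]2s¹.
Approximate IE_2 values (kJ/mol): P 1907, Be 1757.
Putting it together, IE_2: Be < P.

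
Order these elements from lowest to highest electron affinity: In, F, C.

C is in period 2, group 14; F is in period 2, group 17; In is in period 5, group 13.
Adding an electron releases more energy for atoms nearer the top right (short of the noble gases).
Here both period and group differ, so the two effects have to be weighed against each other.
C > In: relative to In, both the across-period and down-group shifts push C's electron affinity up.
F > C: both are in period 2; the period trend gives F the larger value.
For reference (kJ/mol): C 122, F 328, In 29.
So from lowest to highest: In < C < F.

In < C < F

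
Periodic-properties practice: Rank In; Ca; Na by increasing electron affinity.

Ca < In < Na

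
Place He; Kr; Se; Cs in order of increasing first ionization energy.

He is in period 1, group 18; Se is in period 4, group 16; Kr is in period 4, group 18; Cs is in period 6, group 1.
First ionization energy rises across a period (greater Z_eff holds electrons more tightly) and falls down a group (valence electrons are farther from the nucleus).
Here both period and group differ, so the two effects have to be weighed against each other.
Se > Cs: relative to Cs, both the across-period and down-group shifts push Se's first ionization energy up.
Kr > Se: both are in period 4; the period trend gives Kr the larger value.
He > Kr: they share group 18; the group trend gives He the larger value.
For reference (kJ/mol): He 2372, Se 941, Kr 1351, Cs 376.
So from lowest to highest: Cs < Se < Kr < He.

Cs < Se < Kr < He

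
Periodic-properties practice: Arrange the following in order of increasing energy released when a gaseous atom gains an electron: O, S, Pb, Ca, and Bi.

O is in period 2, group 16; S is in period 3, group 16; Ca is in period 4, group 2; Pb is in period 6, group 14; Bi is in period 6, group 15.
EA tends to increase across a period and decrease down a group, though the pattern is less regular than for IE or radius.
Here both period and group differ, so the two effects have to be weighed against each other.
Pb > Ca: the two effects oppose for this pair; the across-period effect wins (35 vs 2 kJ/mol).
Bi > Pb: both are in period 6; the period trend gives Bi the larger value.
O > Bi: both effects reinforce here, so O is clearly the higher of the two.
S > O: this pair runs against the simple trend — see the exception note.
Note the exception: S has a higher electron affinity than O, contrary to the simple trend — the compact 2p subshell of O repels the added electron more than S's larger 3p does.
Tabulated electron affinity (kJ/mol): O 141, S 200, Ca 2, Pb 35, Bi 91.
So from lowest to highest: Ca < Pb < Bi < O < S.

Ca < Pb < Bi < O < S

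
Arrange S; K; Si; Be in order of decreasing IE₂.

K > S > Be > Si

IE_2 is the cost of taking one more electron from the +1 cation: S⁺ still has 5 valence electrons; K⁺ is the bare [Ar] core; Si⁺ still has 3 valence electrons; Be⁺ still has 1 valence electron.
Core electrons are held far more tightly than valence electrons, so K tops the IE_2 order.
Valence configurations: S⁺ [Ne]3s²3p³, Si⁺ [Ne]3s²3p¹, Be⁺ [He]2s¹.
Tabulated IE_2 (kJ/mol): S 2252, K 3052, Si 1577, Be 1757.
Putting it together, IE_2: Si < Be < S < K.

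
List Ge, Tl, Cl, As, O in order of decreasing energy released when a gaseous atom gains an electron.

Cl, O, Ge, As, Tl

Electron affinity generally becomes more exothermic across a period toward the halogens and less exothermic down a group.
Here both period and group differ, so the two effects have to be weighed against each other.
As > Tl: both effects reinforce here, so As is clearly the higher of the two.
Ge > As: this pair runs against the simple trend — see the exception note.
O > Ge: both effects reinforce here, so O is clearly the higher of the two.
Cl > O: period and group pull opposite ways; the across-period shift dominates (349 vs 141 kJ/mol).
Note the exception: Ge has a higher electron affinity than As, contrary to the simple trend — adding an electron to As's half-filled 4p³ is unfavourable, so Ge (4p²) has the more exothermic EA.
Approximate values (kJ/mol): O 141, Cl 349, Ge 119, As 78, Tl 19.
So from highest to lowest: Cl > O > Ge > As > Tl.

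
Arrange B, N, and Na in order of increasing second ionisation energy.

IE_2 is the cost of taking one more electron from the +1 cation: B⁺ still has 2 valence electrons; N⁺ still has 4 valence electrons; Na⁺ is the bare [Ne] core.
Core electrons are held far more tightly than valence electrons, so Na tops the IE_2 order.
Valence configurations: B⁺ [He]2s², N⁺ [He]2s²2p².
Approximate IE_2 values (kJ/mol): B 2427, N 2856, Na 4562.
Putting it together, IE_2: B < N < Na.

B < N < Na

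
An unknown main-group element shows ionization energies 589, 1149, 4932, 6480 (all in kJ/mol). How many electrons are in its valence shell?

Look for the largest jump between consecutive ionization energies: IE3/IE2 ≈ 4.3, far larger than any earlier ratio.
That jump marks the point where a core electron is being removed. So the atom has 2 valence electrons.

2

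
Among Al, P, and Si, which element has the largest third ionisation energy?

The third ionization energy removes an electron from the +2 ion. For each element: Al²⁺ still has 1 valence electron; P²⁺ still has 3 valence electrons; Si²⁺ still has 2 valence electrons.
All are still removing valence electrons, so compare the +2 ions as you would atoms: IE_3 generally rises across a period (higher Z_eff) and falls down a group (larger shell), subject to the usual subshell exceptions.
Valence configurations: Al²⁺ [Ne]3s¹, P²⁺ [Ne]3s²3p¹, Si²⁺ [Ne]3s².
P²⁺ loses a lone 3p electron whereas Si²⁺ must break into a filled 3s² pair, so IE_3(Si) > IE_3(P) even though P has the higher nuclear charge.
Tabulated IE_3 (kJ/mol): Al 2745, P 2914, Si 3232.
Hence IE_3: Al < P < Si.

Si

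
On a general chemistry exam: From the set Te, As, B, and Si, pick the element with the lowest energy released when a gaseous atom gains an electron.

B

B is in period 2, group 13; Si is in period 3, group 14; As is in period 4, group 15; Te is in period 5, group 16.
EA tends to increase across a period and decrease down a group, though the pattern is less regular than for IE or radius.
These sit on a diagonal, where the across-period and down-group effects partly cancel.
As > B: the two effects oppose for this pair; the across-period effect wins (78 vs 27 kJ/mol).
Si > As: period and group pull opposite ways; the down-group shift dominates (134 vs 78 kJ/mol).
Te > Si: the two effects oppose for this pair; the across-period effect wins (190 vs 134 kJ/mol).
Tabulated electron affinity (kJ/mol): B 27, Si 134, As 78, Te 190.
The lowest energy released when a gaseous atom gains an electron among these belongs to B.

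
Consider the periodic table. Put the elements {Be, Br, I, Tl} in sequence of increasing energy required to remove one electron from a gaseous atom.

Be is in period 2, group 2; Br is in period 4, group 17; I is in period 5, group 17; Tl is in period 6, group 13.
IE₁ increases left→right with effective nuclear charge and decreases top→bottom as the valence shell moves farther out.
Here both period and group differ, so the two effects have to be weighed against each other.
Be > Tl: the two effects oppose for this pair; the down-group effect wins (900 vs 589 kJ/mol).
I > Be: the two effects oppose for this pair; the across-period effect wins (1008 vs 900 kJ/mol).
Br > I: they share group 17; the group trend gives Br the larger value.
Tabulated first ionization energy (kJ/mol): Be 900, Br 1140, I 1008, Tl 589.
So from lowest to highest: Tl < Be < I < Br.

Tl, Be, I, Br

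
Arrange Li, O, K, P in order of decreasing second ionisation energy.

IE_2 is the cost of taking one more electron from the +1 cation: Li⁺ is the bare [He] core; O⁺ still has 5 valence electrons; K⁺ is the bare [Ar] core; P⁺ still has 4 valence electrons.
Usually core removal costs more than valence removal, but here the competition is close: a tightly held n=2 valence electron can cost more to remove than an n=3 core electron, so the actual values have to decide it.
Valence configurations: O⁺ [He]2s²2p³, P⁺ [Ne]3s²3p².
Approximate IE_2 values (kJ/mol): Li 7298, O 3388, K 3052, P 1907.
Putting it together, IE_2: P < K < O < Li.

Li > O > K > P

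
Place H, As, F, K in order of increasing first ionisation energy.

K, As, H, F

H is in period 1, group 1; F is in period 2, group 17; K is in period 4, group 1; As is in period 4, group 15.
Removing the outermost electron gets harder across a period and easier down a group.
Neither a single period nor a single group — weigh both effects.
As > K: both are in period 4; the period trend gives As the larger value.
H > As: period and group pull opposite ways; the down-group shift dominates (1312 vs 947 kJ/mol).
F > H: the two effects oppose for this pair; the across-period effect wins (1681 vs 1312 kJ/mol).
Tabulated first ionization energy (kJ/mol): H 1312, F 1681, K 419, As 947.
So from lowest to highest: K < As < H < F.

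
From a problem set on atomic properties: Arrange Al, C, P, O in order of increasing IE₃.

Consider each +2 ion: Al²⁺ still has 1 valence electron; C²⁺ still has 2 valence electrons; P²⁺ still has 3 valence electrons; O²⁺ still has 4 valence electrons.
All are still removing valence electrons, so compare the +2 ions as you would atoms: IE_3 generally rises across a period (higher Z_eff) and falls down a group (larger shell), subject to the usual subshell exceptions.
Valence configurations: Al²⁺ [Ne]3s¹, C²⁺ [He]2s², P²⁺ [Ne]3s²3p¹, O²⁺ [He]2s²2p².
Tabulated IE_3 (kJ/mol): Al 2745, C 4620, P 2914, O 5300.
Putting it together, IE_3: Al < P < C < O.

Al < P < C < O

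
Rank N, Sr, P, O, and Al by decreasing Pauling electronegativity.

O > N > P > Al > Sr

N is in period 2, group 15; O is in period 2, group 16; Al is in period 3, group 13; P is in period 3, group 15; Sr is in period 5, group 2.
Electronegativity increases across a period and decreases down a group, tracking effective nuclear charge and atomic size.
Neither a single period nor a single group — weigh both effects.
Al > Sr: both effects reinforce here, so Al is clearly the higher of the two.
P > Al: P lies to the right of Al in period 3, so the across-period effect alone puts P higher.
N > P: they share group 15; the group trend gives N the larger value.
O > N: both are in period 2; the period trend gives O the larger value.
Approximate values (Pauling): N 3.04, O 3.44, Al 1.61, P 2.19, Sr 0.95.
So from highest to lowest: O > N > P > Al > Sr.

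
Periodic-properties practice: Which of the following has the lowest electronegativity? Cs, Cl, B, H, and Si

Cs

H is in period 1, group 1; B is in period 2, group 13; Si is in period 3, group 14; Cl is in period 3, group 17; Cs is in period 6, group 1.
Electronegativity increases across a period and decreases down a group, tracking effective nuclear charge and atomic size.
These span different periods and groups, so the two trends combine.
Si > Cs: relative to Cs, both the across-period and down-group shifts push Si's electronegativity up.
B > Si: the two effects oppose for this pair; the down-group effect wins (2.04 vs 1.90).
H > B: period and group pull opposite ways; the down-group shift dominates (2.20 vs 2.04).
Cl > H: the two effects oppose for this pair; the across-period effect wins (3.16 vs 2.20).
For reference (Pauling): H 2.20, B 2.04, Si 1.90, Cl 3.16, Cs 0.79.
The lowest electronegativity among these belongs to Cs.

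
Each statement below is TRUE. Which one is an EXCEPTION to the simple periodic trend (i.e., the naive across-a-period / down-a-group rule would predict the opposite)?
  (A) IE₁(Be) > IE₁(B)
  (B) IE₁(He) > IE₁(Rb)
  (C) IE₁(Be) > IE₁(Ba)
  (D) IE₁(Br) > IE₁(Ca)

The general trend: first ionisation energy increases across a period and decreases down a group.
(A) Be (period 2, group 2) vs B (period 2, group 13): the stated order contradicts the simple trend.
(B) He (period 1, group 18) vs Rb (period 5, group 1): the stated order agrees with the simple trend.
(C) Be (period 2, group 2) vs Ba (period 6, group 2): the stated order agrees with the simple trend.
(D) Br (period 4, group 17) vs Ca (period 4, group 2): the stated order agrees with the simple trend.
The exception is (A): removing B's lone 2p electron is easier than breaking Be's filled 2s².

(A)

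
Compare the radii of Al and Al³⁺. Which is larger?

Al

Forming Al³⁺ removes 3 electrons from Al. Fewer electrons for the same nuclear charge means less shielding and a higher Z_eff on the remaining electrons, and for main-group metals the entire outer shell is lost.
A cation is smaller than its parent atom: Al³⁺ < Al.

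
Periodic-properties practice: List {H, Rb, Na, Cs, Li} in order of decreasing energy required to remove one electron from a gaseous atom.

H is in period 1, group 1; Li is in period 2, group 1; Na is in period 3, group 1; Rb is in period 5, group 1; Cs is in period 6, group 1.
Across a period the outer electron is held more tightly (higher IE₁); down a group it sits in a higher shell, more shielded, and comes off more easily.
All are in group 1, so first ionization energy increases up the group.
So from highest to lowest: H > Li > Na > Rb > Cs.

H > Li > Na > Rb > Cs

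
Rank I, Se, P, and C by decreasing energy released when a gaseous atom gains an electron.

C is in period 2, group 14; P is in period 3, group 15; Se is in period 4, group 16; I is in period 5, group 17.
Adding an electron releases more energy for atoms nearer the top right (short of the noble gases).
These sit on a diagonal, where the across-period and down-group effects partly cancel.
C > P: period and group pull opposite ways; the down-group shift dominates (122 vs 72 kJ/mol).
Se > C: period and group pull opposite ways; the across-period shift dominates (195 vs 122 kJ/mol).
I > Se: the two effects oppose for this pair; the across-period effect wins (295 vs 195 kJ/mol).
Approximate values (kJ/mol): C 122, P 72, Se 195, I 295.
So from highest to lowest: I > Se > C > P.

I, Se, C, P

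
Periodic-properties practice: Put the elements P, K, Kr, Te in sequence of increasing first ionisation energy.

K < Te < P < Kr

P is in period 3, group 15; K is in period 4, group 1; Kr is in period 4, group 18; Te is in period 5, group 16.
Removing the outermost electron gets harder across a period and easier down a group.
Here both period and group differ, so the two effects have to be weighed against each other.
Te > K: the two effects oppose for this pair; the across-period effect wins (869 vs 419 kJ/mol).
P > Te: the two effects oppose for this pair; the down-group effect wins (1012 vs 869 kJ/mol).
Kr > P: the two effects oppose for this pair; the across-period effect wins (1351 vs 1012 kJ/mol).
Approximate values (kJ/mol): P 1012, K 419, Kr 1351, Te 869.
So from lowest to highest: K < Te < P < Kr.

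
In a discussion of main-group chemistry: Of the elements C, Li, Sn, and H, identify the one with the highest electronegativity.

C

Smaller atoms with higher effective nuclear charge are more electronegative.
Neither a single period nor a single group — weigh both effects.
Sn > Li: the two effects oppose for this pair; the across-period effect wins (1.96 vs 0.98).
H > Sn: the two effects oppose for this pair; the down-group effect wins (2.20 vs 1.96).
C > H: period and group pull opposite ways; the across-period shift dominates (2.55 vs 2.20).
For reference (Pauling): H 2.20, Li 0.98, C 2.55, Sn 1.96.
The highest electronegativity among these belongs to C.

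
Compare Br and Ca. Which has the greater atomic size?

Ca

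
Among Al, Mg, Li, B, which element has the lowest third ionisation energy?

Al

Consider each +2 ion: Al²⁺ still has 1 valence electron; Mg²⁺ is the bare [Ne] core; Li²⁺ is already 1 electron into the core; B²⁺ still has 1 valence electron.
Pulling an electron out of a noble-gas core costs far more than removing a remaining valence electron, so Mg and Li sit at the high end of IE_3.
Valence configurations: Al²⁺ [Ne]3s¹, B²⁺ [He]2s¹.
Tabulated IE_3 (kJ/mol): Al 2745, Mg 7733, Li 11815, B 3660.
Putting it together, IE_3: Al < B < Mg < Li.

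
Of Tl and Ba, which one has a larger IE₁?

Ba is in period 6, group 2; Tl is in period 6, group 13.
IE₁ increases left→right with effective nuclear charge and decreases top→bottom as the valence shell moves farther out.
All lie in period 6, so first ionization energy increases left to right.
So Tl has the larger IE₁ (Tl > Ba).

Tl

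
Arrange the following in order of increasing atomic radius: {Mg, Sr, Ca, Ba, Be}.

Be is in period 2, group 2; Mg is in period 3, group 2; Ca is in period 4, group 2; Sr is in period 5, group 2; Ba is in period 6, group 2.
Radius decreases left→right (rising Z_eff, same n) and increases top→bottom (higher n).
All are in group 2, so atomic radius increases down the group.
So from smallest to largest: Be < Mg < Ca < Sr < Ba.

Be < Mg < Ca < Sr < Ba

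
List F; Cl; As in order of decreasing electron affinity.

Cl > F > As

F is in period 2, group 17; Cl is in period 3, group 17; As is in period 4, group 15.
Electron affinity generally becomes more exothermic across a period toward the halogens and less exothermic down a group.
These span different periods and groups, so the two trends combine.
F > As: relative to As, both the across-period and down-group shifts push F's electron affinity up.
Cl > F: this pair runs against the simple trend — see the exception note.
Note the exception: Cl has a higher electron affinity than F, contrary to the simple trend — F's small 2p subshell makes the incoming electron feel strong e⁻–e⁻ repulsion, so Cl actually releases more energy on gaining an electron.
Tabulated electron affinity (kJ/mol): F 328, Cl 349, As 78.
So from highest to lowest: Cl > F > As.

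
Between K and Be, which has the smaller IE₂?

Consider each +1 ion: K⁺ is the bare [Ar] core; Be⁺ still has 1 valence electron.
Breaking into a closed-shell core is much more expensive than removing a leftover valence electron — K has the largest IE_2 here.
The numbers (kJ/mol): K 3052, Be 1757.
Overall IE_2 order: Be < K.

Be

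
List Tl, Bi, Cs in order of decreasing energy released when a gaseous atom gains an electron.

Bi > Cs > Tl

Cs is in period 6, group 1; Tl is in period 6, group 13; Bi is in period 6, group 15.
Electron affinity generally becomes more exothermic across a period toward the halogens and less exothermic down a group.
All lie in period 6; the across-period trend (electron affinity increases left to right) applies, with the exception below.
Note the exception: Cs has a higher electron affinity than Tl, contrary to the simple trend — Tl's ns²np¹ configuration gives only a small electron affinity — the sparsely filled np subshell binds an added electron weakly.
For reference (kJ/mol): Cs 46, Tl 19, Bi 91.
So from highest to lowest: Bi > Cs > Tl.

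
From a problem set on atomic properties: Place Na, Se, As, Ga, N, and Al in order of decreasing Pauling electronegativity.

N, Se, As, Ga, Al, Na

Atoms toward the upper right of the periodic table pull bonding electrons most strongly.
These span different periods and groups, so the two trends combine.
Al > Na: both are in period 3; the period trend gives Al the larger value.
Ga > Al: this pair runs against the simple trend — see the exception note.
As > Ga: both are in period 4; the period trend gives As the larger value.
Se > As: Se lies to the right of As in period 4, so the across-period effect alone puts Se higher.
N > Se: the two effects oppose for this pair; the down-group effect wins (3.04 vs 2.55).
Note the exception: Ga has a higher electronegativity than Al, contrary to the simple trend — poor shielding by filled d (and f) subshells raises the heavier element's effective nuclear charge more than the simple down-group trend predicts.
Approximate values (Pauling): N 3.04, Na 0.93, Al 1.61, Ga 1.81, As 2.18, Se 2.55.
So from highest to lowest: N > Se > As > Ga > Al > Na.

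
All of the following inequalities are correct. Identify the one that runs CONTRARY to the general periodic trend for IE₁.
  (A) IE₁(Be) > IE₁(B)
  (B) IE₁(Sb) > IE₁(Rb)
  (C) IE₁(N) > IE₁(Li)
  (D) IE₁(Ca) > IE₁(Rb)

The general trend: IE₁ increases across a period and decreases down a group.
(A) Be (period 2, group 2) vs B (period 2, group 13): the stated order contradicts the simple trend.
(B) Sb (period 5, group 15) vs Rb (period 5, group 1): the stated order agrees with the simple trend.
(C) N (period 2, group 15) vs Li (period 2, group 1): the stated order agrees with the simple trend.
(D) Ca (period 4, group 2) vs Rb (period 5, group 1): the stated order agrees with the simple trend.
The exception is (A): removing B's lone 2p electron is easier than breaking Be's filled 2s².

(A)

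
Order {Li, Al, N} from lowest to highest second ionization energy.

Al < N < Li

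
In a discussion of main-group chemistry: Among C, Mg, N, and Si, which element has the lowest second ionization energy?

Mg

The second ionization energy removes an electron from the +1 ion. For each element: C⁺ still has 3 valence electrons; Mg⁺ still has 1 valence electron; N⁺ still has 4 valence electrons; Si⁺ still has 3 valence electrons.
All are still removing valence electrons, so compare the +1 ions as you would atoms: IE_2 generally rises across a period (higher Z_eff) and falls down a group (larger shell), subject to the usual subshell exceptions.
Valence configurations: C⁺ [He]2s²2p¹, Mg⁺ [Ne]3s¹, N⁺ [He]2s²2p², Si⁺ [Ne]3s²3p¹.
Tabulated IE_2 (kJ/mol): C 2353, Mg 1451, N 2856, Si 1577.
Putting it together, IE_2: Mg < Si < C < N.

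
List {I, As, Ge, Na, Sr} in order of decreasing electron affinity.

Na is in period 3, group 1; Ge is in period 4, group 14; As is in period 4, group 15; Sr is in period 5, group 2; I is in period 5, group 17.
Electron affinity generally becomes more exothermic across a period toward the halogens and less exothermic down a group.
Neither a single period nor a single group — weigh both effects.
Na > Sr: the two effects oppose for this pair; the down-group effect wins (53 vs 5 kJ/mol).
As > Na: the two effects oppose for this pair; the across-period effect wins (78 vs 53 kJ/mol).
Ge > As: this pair runs against the simple trend — see the exception note.
I > Ge: the two effects oppose for this pair; the across-period effect wins (295 vs 119 kJ/mol).
Note the exception: Ge has a higher electron affinity than As, contrary to the simple trend — adding an electron to As's half-filled 4p³ is unfavourable, so Ge (4p²) has the more exothermic EA.
Tabulated electron affinity (kJ/mol): Na 53, Ge 119, As 78, Sr 5, I 295.
So from highest to lowest: I > Ge > As > Na > Sr.

I > Ge > As > Na > Sr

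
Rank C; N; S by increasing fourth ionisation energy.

S < C < N

IE_4 is the cost of taking one more electron from the +3 cation: C³⁺ still has 1 valence electron; N³⁺ still has 2 valence electrons; S³⁺ still has 3 valence electrons.
All are still removing valence electrons, so compare the +3 ions as you would atoms: IE_4 generally rises across a period (higher Z_eff) and falls down a group (larger shell), subject to the usual subshell exceptions.
Valence configurations: C³⁺ [He]2s¹, N³⁺ [He]2s², S³⁺ [Ne]3s²3p¹.
The numbers (kJ/mol): C 6223, N 7475, S 4556.
Hence IE_4: S < C < N.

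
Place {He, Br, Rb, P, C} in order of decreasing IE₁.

He, Br, C, P, Rb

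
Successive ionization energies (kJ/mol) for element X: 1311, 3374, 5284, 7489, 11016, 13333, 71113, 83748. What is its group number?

Group 16

Look for the largest jump between consecutive ionization energies: IE7/IE6 ≈ 5.3, far larger than any earlier ratio.
That jump marks the point where a core electron is being removed. So the atom has 6 valence electrons.
A main-group element with 6 valence electrons is in group 16.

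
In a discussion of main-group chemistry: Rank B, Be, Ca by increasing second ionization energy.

Ca, Be, B

After 1 electron has been removed, what remains? B⁺ still has 2 valence electrons; Be⁺ still has 1 valence electron; Ca⁺ still has 1 valence electron.
All are still removing valence electrons, so compare the +1 ions as you would atoms: IE_2 generally rises across a period (higher Z_eff) and falls down a group (larger shell), subject to the usual subshell exceptions.
Valence configurations: B⁺ [He]2s², Be⁺ [He]2s¹, Ca⁺ [Ar]4s¹.
The numbers (kJ/mol): B 2427, Be 1757, Ca 1145.
Hence IE_2: Ca < Be < B.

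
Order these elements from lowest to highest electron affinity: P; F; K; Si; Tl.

Tl, K, P, Si, F

F is in period 2, group 17; Si is in period 3, group 14; P is in period 3, group 15; K is in period 4, group 1; Tl is in period 6, group 13.
EA tends to increase across a period and decrease down a group, though the pattern is less regular than for IE or radius.
These span different periods and groups, so the two trends combine.
K > Tl: the two effects oppose for this pair; the down-group effect wins (48 vs 19 kJ/mol).
P > K: both effects reinforce here, so P is clearly the higher of the two.
Si > P: this pair runs against the simple trend — see the exception note.
F > Si: both effects reinforce here, so F is clearly the higher of the two.
Note the exception: Si has a higher electron affinity than P, contrary to the simple trend — adding an electron to P's half-filled 3p³ is unfavourable, so Si (3p²) has the more exothermic EA.
Approximate values (kJ/mol): F 328, Si 134, P 72, K 48, Tl 19.
So from lowest to highest: Tl < K < P < Si < F.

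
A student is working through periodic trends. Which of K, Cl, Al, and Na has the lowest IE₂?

Al

Consider each +1 ion: K⁺ is the bare [Ar] core; Cl⁺ still has 6 valence electrons; Al⁺ still has 2 valence electrons; Na⁺ is the bare [Ne] core.
Core electrons are held far more tightly than valence electrons, so K and Na top the IE_2 order.
Valence configurations: Cl⁺ [Ne]3s²3p⁴, Al⁺ [Ne]3s².
Approximate IE_2 values (kJ/mol): K 3052, Cl 2298, Al 1817, Na 4562.
Overall IE_2 order: Al < Cl < K < Na.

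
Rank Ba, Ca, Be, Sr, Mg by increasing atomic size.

Be is in period 2, group 2; Mg is in period 3, group 2; Ca is in period 4, group 2; Sr is in period 5, group 2; Ba is in period 6, group 2.
Moving right in a period, electrons are added to the same shell under a stronger nuclear pull, so atoms get smaller; moving down, a new shell is opened and atoms get larger.
All are in group 2, so atomic radius increases down the group.
So from smallest to largest: Be < Mg < Ca < Sr < Ba.

Be < Mg < Ca < Sr < Ba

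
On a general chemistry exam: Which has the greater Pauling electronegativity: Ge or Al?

Ge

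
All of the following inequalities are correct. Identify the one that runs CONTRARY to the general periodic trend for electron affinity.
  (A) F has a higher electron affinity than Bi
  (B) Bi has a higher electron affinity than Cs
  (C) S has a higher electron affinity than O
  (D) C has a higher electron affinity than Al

The general trend: electron affinity increases across a period and decreases down a group.
(A) F (period 2, group 17) vs Bi (period 6, group 15): the stated order agrees with the simple trend.
(B) Bi (period 6, group 15) vs Cs (period 6, group 1): the stated order agrees with the simple trend.
(C) S (period 3, group 16) vs O (period 2, group 16): the stated order contradicts the simple trend.
(D) C (period 2, group 14) vs Al (period 3, group 13): the stated order agrees with the simple trend.
The exception is (C): the compact 2p subshell of O repels the added electron more than S's larger 3p does.

(C)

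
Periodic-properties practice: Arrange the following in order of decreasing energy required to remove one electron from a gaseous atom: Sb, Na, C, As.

C > As > Sb > Na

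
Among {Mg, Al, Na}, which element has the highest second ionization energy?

Na

IE_2 is the cost of taking one more electron from the +1 cation: Mg⁺ still has 1 valence electron; Al⁺ still has 2 valence electrons; Na⁺ is the bare [Ne] core.
Pulling an electron out of a noble-gas core costs far more than removing a remaining valence electron, so Na sits at the high end of IE_2.
Valence configurations: Mg⁺ [Ne]3s¹, Al⁺ [Ne]3s².
Tabulated IE_2 (kJ/mol): Mg 1451, Al 1817, Na 4562.
Hence IE_2: Mg < Al < Na.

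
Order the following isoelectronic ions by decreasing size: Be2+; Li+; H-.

All of these have 2 electrons, so size is governed by nuclear charge alone: the more protons, the stronger the pull on the same electron cloud, and the smaller the ion.
Nuclear charges: Be2+ (Z=4), Li+ (Z=3), H- (Z=1).
Largest to smallest: H- > Li+ > Be2+.

H- > Li+ > Be2+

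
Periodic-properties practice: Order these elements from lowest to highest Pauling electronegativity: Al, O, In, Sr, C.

Smaller atoms with higher effective nuclear charge are more electronegative.
Neither a single period nor a single group — weigh both effects.
Al > Sr: relative to Sr, both the across-period and down-group shifts push Al's electronegativity up.
In > Al: this pair runs against the simple trend — see the exception note.
C > In: relative to In, both the across-period and down-group shifts push C's electronegativity up.
O > C: O lies to the right of C in period 2, so the across-period effect alone puts O higher.
Note the exception: In has a higher electronegativity than Al, contrary to the simple trend — poor shielding by filled d (and f) subshells raises the heavier element's effective nuclear charge more than the simple down-group trend predicts.
Tabulated electronegativity (Pauling): C 2.55, O 3.44, Al 1.61, Sr 0.95, In 1.78.
So from lowest to highest: Sr < Al < In < C < O.

Sr < Al < In < C < O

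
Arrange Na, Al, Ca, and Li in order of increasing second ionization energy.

Ca < Al < Na < Li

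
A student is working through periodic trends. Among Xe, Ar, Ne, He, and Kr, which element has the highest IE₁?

He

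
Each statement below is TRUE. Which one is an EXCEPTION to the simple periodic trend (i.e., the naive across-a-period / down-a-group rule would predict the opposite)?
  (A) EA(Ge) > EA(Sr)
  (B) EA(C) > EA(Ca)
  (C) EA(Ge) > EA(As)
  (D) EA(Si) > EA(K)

The general trend: electron affinity increases across a period and decreases down a group.
(A) Ge (period 4, group 14) vs Sr (period 5, group 2): the stated order agrees with the simple trend.
(B) C (period 2, group 14) vs Ca (period 4, group 2): the stated order agrees with the simple trend.
(C) Ge (period 4, group 14) vs As (period 4, group 15): the stated order contradicts the simple trend.
(D) Si (period 3, group 14) vs K (period 4, group 1): the stated order agrees with the simple trend.
The exception is (C): adding an electron to As's half-filled 4p³ is unfavourable, so Ge (4p²) has the more exothermic EA.

(C)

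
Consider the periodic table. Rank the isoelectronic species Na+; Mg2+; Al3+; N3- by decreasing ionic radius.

N3-, Na+, Mg2+, Al3+

All of these have 10 electrons, so size is governed by nuclear charge alone: the more protons, the stronger the pull on the same electron cloud, and the smaller the ion.
Nuclear charges: Al3+ (Z=13), Mg2+ (Z=12), Na+ (Z=11), N3- (Z=7).
Largest to smallest: N3- > Na+ > Mg2+ > Al3+.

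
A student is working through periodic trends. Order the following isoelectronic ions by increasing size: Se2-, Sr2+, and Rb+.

Sr2+ < Rb+ < Se2-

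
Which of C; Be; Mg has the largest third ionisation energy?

The third ionization energy removes an electron from the +2 ion. For each element: C²⁺ still has 2 valence electrons; Be²⁺ is the bare [He] core; Mg²⁺ is the bare [Ne] core.
Breaking into a closed-shell core is much more expensive than removing a leftover valence electron — Mg and Be have the largest IE_3 here.
Tabulated IE_3 (kJ/mol): C 4620, Be 14849, Mg 7733.
Hence IE_3: C < Mg < Be.

Be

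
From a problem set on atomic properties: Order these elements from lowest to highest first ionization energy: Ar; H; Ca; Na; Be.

IE₁ increases left→right with effective nuclear charge and decreases top→bottom as the valence shell moves farther out.
Neither a single period nor a single group — weigh both effects.
Ca > Na: the two effects oppose for this pair; the across-period effect wins (590 vs 496 kJ/mol).
Be > Ca: Be sits above Ca in group 2, so the down-group effect alone puts Be higher.
H > Be: period and group pull opposite ways; the down-group shift dominates (1312 vs 900 kJ/mol).
Ar > H: period and group pull opposite ways; the across-period shift dominates (1521 vs 1312 kJ/mol).
Approximate values (kJ/mol): H 1312, Be 900, Na 496, Ar 1521, Ca 590.
So from lowest to highest: Na < Ca < Be < H < Ar.

Na < Ca < Be < H < Ar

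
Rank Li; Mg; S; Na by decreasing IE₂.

After 1 electron has been removed, what remains? Li⁺ is the bare [He] core; Mg⁺ still has 1 valence electron; S⁺ still has 5 valence electrons; Na⁺ is the bare [Ne] core.
Breaking into a closed-shell core is much more expensive than removing a leftover valence electron — Na and Li have the largest IE_2 here.
Valence configurations: Mg⁺ [Ne]3s¹, S⁺ [Ne]3s²3p³.
Approximate IE_2 values (kJ/mol): Li 7298, Mg 1451, S 2252, Na 4562.
Overall IE_2 order: Mg < S < Na < Li.

Li, Na, S, Mg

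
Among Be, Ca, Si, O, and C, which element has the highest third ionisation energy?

The third ionization energy removes an electron from the +2 ion. For each element: Be²⁺ is the bare [He] core; Ca²⁺ is the bare [Ar] core; Si²⁺ still has 2 valence electrons; O²⁺ still has 4 valence electrons; C²⁺ still has 2 valence electrons.
Usually core removal costs more than valence removal, but here the competition is close: a tightly held n=2 valence electron can cost more to remove than an n=3 core electron, so the actual values have to decide it.
Valence configurations: Si²⁺ [Ne]3s², O²⁺ [He]2s²2p², C²⁺ [He]2s².
The numbers (kJ/mol): Be 14849, Ca 4912, Si 3232, O 5300, C 4620.
Hence IE_3: Si < C < Ca < O < Be.

Be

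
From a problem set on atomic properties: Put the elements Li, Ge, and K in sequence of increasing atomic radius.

Ge, Li, K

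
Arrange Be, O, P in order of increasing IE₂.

Be, P, O

After 1 electron has been removed, what remains? Be⁺ still has 1 valence electron; O⁺ still has 5 valence electrons; P⁺ still has 4 valence electrons.
All are still removing valence electrons, so compare the +1 ions as you would atoms: IE_2 generally rises across a period (higher Z_eff) and falls down a group (larger shell), subject to the usual subshell exceptions.
Valence configurations: Be⁺ [He]2s¹, O⁺ [He]2s²2p³, P⁺ [Ne]3s²3p².
The numbers (kJ/mol): Be 1757, O 3388, P 1907.
Overall IE_2 order: Be < P < O.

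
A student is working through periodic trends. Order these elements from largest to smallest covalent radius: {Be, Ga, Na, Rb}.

Be is in period 2, group 2; Na is in period 3, group 1; Ga is in period 4, group 13; Rb is in period 5, group 1.
Across a period the added protons contract the valence shell; down a group each new principal shell makes the atom larger.
Neither a single period nor a single group — weigh both effects.
Ga > Be: the two effects oppose for this pair; the down-group effect wins (124 vs 102 pm).
Na > Ga: the two effects oppose for this pair; the across-period effect wins (155 vs 124 pm).
Rb > Na: they share group 1; the group trend gives Rb the larger value.
Tabulated atomic radius (pm): Be 102, Na 155, Ga 124, Rb 210.
So from largest to smallest: Rb > Na > Ga > Be.

Rb > Na > Ga > Be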